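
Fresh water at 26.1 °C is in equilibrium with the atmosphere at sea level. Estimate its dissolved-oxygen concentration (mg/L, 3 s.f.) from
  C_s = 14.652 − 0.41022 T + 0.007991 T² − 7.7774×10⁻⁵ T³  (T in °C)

C_s = 14.652 − 0.41022×26.1 + 0.007991×26.1² − 7.7774×10⁻⁵×26.1³ = 8.006 mg/L.

C_s ≈ 8.01 mg/L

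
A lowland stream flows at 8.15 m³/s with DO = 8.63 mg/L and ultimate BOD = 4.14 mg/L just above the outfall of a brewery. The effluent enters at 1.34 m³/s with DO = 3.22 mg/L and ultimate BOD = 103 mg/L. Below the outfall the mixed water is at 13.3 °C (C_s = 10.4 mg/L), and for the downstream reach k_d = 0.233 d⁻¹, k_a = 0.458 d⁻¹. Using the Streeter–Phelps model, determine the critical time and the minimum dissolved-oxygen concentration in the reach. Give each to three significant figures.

Mixed DO = (8.15×8.63 + 1.34×3.22)/(8.15+1.34) = 74.65/9.490 = 7.866 mg/L.
Mixed L₀ = (8.15×4.14 + 1.34×103)/(9.490) = 171.8/9.490 = 18.10 mg/L.
Initial deficit D₀ = C_s − DO₀ = 10.4 − 7.866 = 2.534 mg/L.
t_c = (1/0.2250) ln[(0.458/0.233)(1 − 2.534×0.2250/(0.233×18.10))] = 4.444 × ln(1.700) = 2.358 d.
D_c = (0.233/0.458) × 18.10 × e^(−0.233×2.358) = 0.5087 × 18.10 × 0.5773 = 5.315 mg/L.
Minimum DO = 10.4 − 5.315 = 5.085 mg/L.

t_c ≈ 2.36 d; minimum DO ≈ 5.08 mg/L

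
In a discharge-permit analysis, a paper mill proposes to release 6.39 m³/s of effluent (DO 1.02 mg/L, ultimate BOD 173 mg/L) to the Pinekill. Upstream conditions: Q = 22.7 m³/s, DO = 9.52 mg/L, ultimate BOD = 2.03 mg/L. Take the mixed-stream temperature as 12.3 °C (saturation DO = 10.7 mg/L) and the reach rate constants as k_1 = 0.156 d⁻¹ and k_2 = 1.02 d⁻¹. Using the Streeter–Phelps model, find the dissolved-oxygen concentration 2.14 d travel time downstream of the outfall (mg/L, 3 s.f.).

DO ≈ 6.04 mg/L

Mixed DO = (22.7×9.52 + 6.39×1.02)/(22.7+6.39) = 222.6/29.09 = 7.653 mg/L.
Mixed L₀ = (22.7×2.03 + 6.39×173)/(29.09) = 1152/29.09 = 39.59 mg/L.
Initial deficit D₀ = C_s − DO₀ = 10.7 − 7.653 = 3.047 mg/L.
D(2.14) = [0.156×39.59/(1.02−0.156)](e^(−0.156×2.14) − e^(−1.02×2.14)) + 3.047 e^(−1.02×2.14)
= 7.147 × (0.7162 − 0.1127) + 3.047 × 0.1127 = 4.657 mg/L.
DO = 10.7 − 4.657 = 6.043 mg/L.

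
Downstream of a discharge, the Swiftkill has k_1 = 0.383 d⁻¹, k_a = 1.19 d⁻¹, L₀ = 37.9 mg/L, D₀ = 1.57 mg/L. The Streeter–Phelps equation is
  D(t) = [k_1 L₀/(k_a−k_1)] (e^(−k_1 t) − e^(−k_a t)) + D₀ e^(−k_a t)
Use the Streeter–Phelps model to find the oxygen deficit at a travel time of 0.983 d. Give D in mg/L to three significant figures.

k_1 L₀/(k_a−k_1) = 0.383×37.9/(1.19−0.383) = 14.52/0.8070 = 17.99 mg/L.
e^(−k_1 t) = e^(−0.383×0.9830) = 0.6863; e^(−k_a t) = e^(−1.19×0.9830) = 0.3104.
D = 17.99 × (0.6863 − 0.3104) + 1.57 × 0.3104 = 6.760 + 0.4874 = 7.248 mg/L.

D ≈ 7.25 mg/L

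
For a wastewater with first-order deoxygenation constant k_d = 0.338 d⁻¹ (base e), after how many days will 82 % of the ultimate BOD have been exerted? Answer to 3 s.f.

t ≈ 5.07 d

y/L₀ = 1 − e^(−k_d t) = 0.82 ⇒ e^(−k_d t) = 0.180
t = −ln(0.180) / 0.338 = 1.715 / 0.338 = 5.073 d.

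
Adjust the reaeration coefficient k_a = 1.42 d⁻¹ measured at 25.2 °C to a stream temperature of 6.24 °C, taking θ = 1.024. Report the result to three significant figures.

k_a(T₂) = k_a(T₁) · θ^(T₂−T₁) = 1.42 × 1.024^(6.24−25.2)
= 1.42 × 1.024^-19.0 = 1.42 × 0.6378 = 0.9057 d⁻¹.

k_a ≈ 0.906 d⁻¹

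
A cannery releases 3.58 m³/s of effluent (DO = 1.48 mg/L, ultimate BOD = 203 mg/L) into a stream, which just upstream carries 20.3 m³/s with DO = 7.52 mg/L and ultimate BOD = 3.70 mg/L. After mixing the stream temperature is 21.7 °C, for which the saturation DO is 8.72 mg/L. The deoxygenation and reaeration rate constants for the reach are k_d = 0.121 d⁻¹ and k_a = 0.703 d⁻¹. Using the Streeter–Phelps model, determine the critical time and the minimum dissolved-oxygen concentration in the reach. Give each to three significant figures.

Mixed DO = (20.3×7.52 + 3.58×1.48)/(20.3+3.58) = 158.0/23.88 = 6.615 mg/L.
Mixed L₀ = (20.3×3.70 + 3.58×203)/(23.88) = 801.9/23.88 = 33.58 mg/L.
Initial deficit D₀ = C_s − DO₀ = 8.72 − 6.615 = 2.105 mg/L.
t_c = (1/0.5820) ln[(0.703/0.121)(1 − 2.105×0.5820/(0.121×33.58))] = 1.718 × ln(4.058) = 2.407 d.
D_c = (0.121/0.703) × 33.58 × e^(−0.121×2.407) = 0.1721 × 33.58 × 0.7474 = 4.319 mg/L.
Minimum DO = 8.72 − 4.319 = 4.401 mg/L.

t_c ≈ 2.41 d; minimum DO ≈ 4.40 mg/L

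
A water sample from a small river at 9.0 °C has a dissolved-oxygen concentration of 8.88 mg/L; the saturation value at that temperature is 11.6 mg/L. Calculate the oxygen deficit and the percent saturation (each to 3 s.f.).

D = C_s − C = 11.6 − 8.88 = 2.72 mg/L.
% saturation = 8.88/11.6 × 100 = 76.6 %.

D ≈ 2.72 mg/L; 76.6 % saturation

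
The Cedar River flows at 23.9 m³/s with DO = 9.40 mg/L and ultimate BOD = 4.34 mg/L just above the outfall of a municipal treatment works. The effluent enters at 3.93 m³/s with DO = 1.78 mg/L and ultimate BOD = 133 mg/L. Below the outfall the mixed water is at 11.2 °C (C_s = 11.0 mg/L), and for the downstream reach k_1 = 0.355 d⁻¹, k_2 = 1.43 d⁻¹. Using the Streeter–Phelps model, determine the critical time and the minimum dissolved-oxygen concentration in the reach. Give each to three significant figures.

t_c ≈ 0.881 d; minimum DO ≈ 6.91 mg/L

Mixed DO = (23.9×9.40 + 3.93×1.78)/(23.9+3.93) = 231.7/27.83 = 8.324 mg/L.
Mixed L₀ = (23.9×4.34 + 3.93×133)/(27.83) = 626.4/27.83 = 22.51 mg/L.
Initial deficit D₀ = C_s − DO₀ = 11.0 − 8.324 = 2.676 mg/L.
t_c = (1/1.075) ln[(1.43/0.355)(1 − 2.676×1.075/(0.355×22.51))] = 0.9302 × ln(2.578) = 0.8809 d.
D_c = (0.355/1.43) × 22.51 × e^(−0.355×0.8809) = 0.2483 × 22.51 × 0.7314 = 4.087 mg/L.
Minimum DO = 11.0 − 4.087 = 6.913 mg/L.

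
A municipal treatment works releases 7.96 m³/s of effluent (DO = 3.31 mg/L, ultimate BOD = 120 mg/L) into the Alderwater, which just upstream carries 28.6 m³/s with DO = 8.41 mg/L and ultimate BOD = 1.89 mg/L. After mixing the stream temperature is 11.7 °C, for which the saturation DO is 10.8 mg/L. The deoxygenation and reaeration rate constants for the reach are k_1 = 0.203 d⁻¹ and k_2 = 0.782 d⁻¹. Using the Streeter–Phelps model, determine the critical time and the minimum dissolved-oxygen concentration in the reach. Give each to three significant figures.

t_c ≈ 1.55 d; minimum DO ≈ 5.57 mg/L

Mixed DO = (28.6×8.41 + 7.96×3.31)/(28.6+7.96) = 266.9/36.56 = 7.300 mg/L.
Mixed L₀ = (28.6×1.89 + 7.96×120)/(36.56) = 1009/36.56 = 27.61 mg/L.
Initial deficit D₀ = C_s − DO₀ = 10.8 − 7.300 = 3.500 mg/L.
t_c = (1/0.5790) ln[(0.782/0.203)(1 − 3.500×0.5790/(0.203×27.61))] = 1.727 × ln(2.459) = 1.554 d.
D_c = (0.203/0.782) × 27.61 × e^(−0.203×1.554) = 0.2596 × 27.61 × 0.7295 = 5.227 mg/L.
Minimum DO = 10.8 − 5.227 = 5.573 mg/L.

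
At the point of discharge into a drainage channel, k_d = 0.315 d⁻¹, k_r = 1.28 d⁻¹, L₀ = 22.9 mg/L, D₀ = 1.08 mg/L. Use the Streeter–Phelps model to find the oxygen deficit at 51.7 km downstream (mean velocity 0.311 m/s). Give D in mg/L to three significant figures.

Travel time t = x/v = 51.7 km / (0.311 m/s) = 51700 m / 0.311 m/s = 166200 s = 1.924 d.
k_d L₀/(k_r−k_d) = 0.315×22.9/(1.28−0.315) = 7.213/0.9650 = 7.475 mg/L.
e^(−k_d t) = e^(−0.315×1.924) = 0.5455; e^(−k_r t) = e^(−1.28×1.924) = 0.08520.
D = 7.475 × (0.5455 − 0.08520) + 1.08 × 0.08520 = 3.441 + 0.09201 = 3.533 mg/L.

D ≈ 3.53 mg/L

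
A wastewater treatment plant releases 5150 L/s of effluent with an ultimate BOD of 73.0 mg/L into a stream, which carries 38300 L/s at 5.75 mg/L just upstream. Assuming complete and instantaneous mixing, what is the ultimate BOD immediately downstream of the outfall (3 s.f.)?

13.7 mg/L

Flow-weighted mixing: C = (Q_r C_r + Q_w C_w)/(Q_r + Q_w)
= (38300×5.75 + 5150×73.0)/(38300 + 5150) = 596200/43450 = 13.72 mg/L.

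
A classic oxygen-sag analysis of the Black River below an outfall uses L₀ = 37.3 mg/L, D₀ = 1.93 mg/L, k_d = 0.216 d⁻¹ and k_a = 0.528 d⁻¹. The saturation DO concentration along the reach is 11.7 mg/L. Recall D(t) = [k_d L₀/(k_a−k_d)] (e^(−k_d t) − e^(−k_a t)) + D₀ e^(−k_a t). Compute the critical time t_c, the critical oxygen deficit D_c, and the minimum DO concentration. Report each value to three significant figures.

With k_a/k_d = 2.444 and 1 − D₀(k_a−k_d)/(k_d L₀) = 0.9253,
t_c = ln(2.444 × 0.9253) / (0.528 − 0.216) = ln(2.262) / 0.3120 = 0.8161/0.3120 = 2.616 d.
L(t_c) = L₀ e^(−k_d t_c) = 37.3 × 0.5683 = 21.20 mg/L, and at the critical point k_a D_c = k_d L, so D_c = (0.216/0.528) × 21.20 = 8.672 mg/L.
Minimum DO = C_s − D_c = 11.7 − 8.672 = 3.028 mg/L.

t_c ≈ 2.62 d; D_c ≈ 8.67 mg/L; min DO ≈ 3.03 mg/L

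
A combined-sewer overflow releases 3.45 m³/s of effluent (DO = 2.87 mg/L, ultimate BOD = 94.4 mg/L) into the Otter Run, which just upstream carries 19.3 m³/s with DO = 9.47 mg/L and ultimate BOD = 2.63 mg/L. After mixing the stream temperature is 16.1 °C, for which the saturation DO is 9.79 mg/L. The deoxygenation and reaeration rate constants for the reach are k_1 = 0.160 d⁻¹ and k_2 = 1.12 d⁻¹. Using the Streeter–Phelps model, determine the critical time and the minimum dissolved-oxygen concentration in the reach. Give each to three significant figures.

t_c ≈ 1.35 d; minimum DO ≈ 7.88 mg/L

Mixed DO = (19.3×9.47 + 3.45×2.87)/(19.3+3.45) = 192.7/22.75 = 8.469 mg/L.
Mixed L₀ = (19.3×2.63 + 3.45×94.4)/(22.75) = 376.4/22.75 = 16.55 mg/L.
Initial deficit D₀ = C_s − DO₀ = 9.79 − 8.469 = 1.321 mg/L.
t_c = (1/0.9600) ln[(1.12/0.160)(1 − 1.321×0.9600/(0.160×16.55))] = 1.042 × ln(3.647) = 1.348 d.
D_c = (0.160/1.12) × 16.55 × e^(−0.160×1.348) = 0.1429 × 16.55 × 0.8060 = 1.905 mg/L.
Minimum DO = 9.79 − 1.905 = 7.885 mg/L.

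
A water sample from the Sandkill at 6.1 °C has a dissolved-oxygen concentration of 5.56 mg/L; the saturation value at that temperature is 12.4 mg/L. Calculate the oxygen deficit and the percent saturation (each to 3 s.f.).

D = C_s − C = 12.4 − 5.56 = 6.84 mg/L.
% saturation = 5.56/12.4 × 100 = 44.8 %.

D ≈ 6.84 mg/L; 44.8 % saturation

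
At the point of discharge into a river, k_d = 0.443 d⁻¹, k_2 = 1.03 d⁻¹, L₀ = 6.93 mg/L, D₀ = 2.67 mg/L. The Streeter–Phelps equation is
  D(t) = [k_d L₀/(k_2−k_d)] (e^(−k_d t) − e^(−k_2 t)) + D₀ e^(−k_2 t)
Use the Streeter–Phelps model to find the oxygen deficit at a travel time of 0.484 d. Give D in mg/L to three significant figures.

k_d L₀/(k_2−k_d) = 0.443×6.93/(1.03−0.443) = 3.070/0.5870 = 5.230 mg/L.
e^(−k_d t) = e^(−0.443×0.4840) = 0.8070; e^(−k_2 t) = e^(−1.03×0.4840) = 0.6074.
D = 5.230 × (0.8070 − 0.6074) + 2.67 × 0.6074 = 1.044 + 1.622 = 2.666 mg/L.

D ≈ 2.67 mg/L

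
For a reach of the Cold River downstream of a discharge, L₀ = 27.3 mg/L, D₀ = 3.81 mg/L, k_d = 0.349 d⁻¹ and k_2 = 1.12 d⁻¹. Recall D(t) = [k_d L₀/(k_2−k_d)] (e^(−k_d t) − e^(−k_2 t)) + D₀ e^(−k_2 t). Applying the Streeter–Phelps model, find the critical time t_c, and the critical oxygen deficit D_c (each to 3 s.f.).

t_c ≈ 1.03 d; D_c ≈ 5.93 mg/L

t_c = [1/(k_2−k_d)] ln[(k_2/k_d)(1 − D₀(k_2−k_d)/(k_d L₀))]
= [1/(1.12−0.349)] ln[(1.12/0.349)(1 − 3.81×0.7710/(0.349×27.3))]
= (1/0.7710) ln[3.209 × 0.6917] = 1.297 × ln(2.220) = 1.297 × 0.7974 = 1.034 d.
D_c = (k_d/k_2) L₀ e^(−k_d t_c) = (0.349/1.12) × 27.3 × e^(−0.349×1.034) = 0.3116 × 27.3 × 0.6970 = 5.929 mg/L.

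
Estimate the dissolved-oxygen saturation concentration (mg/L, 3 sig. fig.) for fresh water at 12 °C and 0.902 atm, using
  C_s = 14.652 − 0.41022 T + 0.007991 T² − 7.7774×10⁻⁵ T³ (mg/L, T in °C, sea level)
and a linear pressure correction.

C_s ≈ 9.69 mg/L

At sea level: C_s = 14.652 − 0.41022×12 + 0.007991×12² − 7.7774×10⁻⁵×12³ = 10.75 mg/L.
Pressure correction: C_s' = 10.75 × 0.902 = 9.693 mg/L.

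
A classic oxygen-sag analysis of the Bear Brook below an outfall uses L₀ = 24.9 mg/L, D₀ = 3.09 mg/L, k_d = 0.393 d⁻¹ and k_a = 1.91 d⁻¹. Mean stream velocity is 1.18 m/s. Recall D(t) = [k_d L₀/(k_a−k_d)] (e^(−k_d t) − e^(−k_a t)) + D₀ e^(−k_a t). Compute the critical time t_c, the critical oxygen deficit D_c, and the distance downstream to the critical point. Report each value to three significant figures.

t_c ≈ 0.612 d; D_c ≈ 4.03 mg/L; x_c ≈ 62.4 km

At the critical point dD/dt = 0, so k_d L₀ e^(−k_d t) = k_a D. Substituting D(t) from the Streeter–Phelps equation and solving for t gives
t_c = ln[(k_a/k_d)(1 − D₀(k_a−k_d)/(k_d L₀))] / (k_a−k_d).
Here k_a−k_d = 1.517 d⁻¹ and 1 − D₀(k_a−k_d)/(k_d L₀) = 1 − 3.09×1.517/(0.393×24.9) = 0.5210, so
t_c = ln(4.860 × 0.5210) / 1.517 = 0.9290 / 1.517 = 0.6124 d.
D_c = (k_d/k_a) L₀ e^(−k_d t_c) = (0.393/1.91) × 24.9 × e^(−0.393×0.6124) = 0.2058 × 24.9 × 0.7861 = 4.028 mg/L.
x_c = v t_c = 1.18 m/s × 0.6124 d × 86400 s/d = 62440 m ≈ 62.4 km.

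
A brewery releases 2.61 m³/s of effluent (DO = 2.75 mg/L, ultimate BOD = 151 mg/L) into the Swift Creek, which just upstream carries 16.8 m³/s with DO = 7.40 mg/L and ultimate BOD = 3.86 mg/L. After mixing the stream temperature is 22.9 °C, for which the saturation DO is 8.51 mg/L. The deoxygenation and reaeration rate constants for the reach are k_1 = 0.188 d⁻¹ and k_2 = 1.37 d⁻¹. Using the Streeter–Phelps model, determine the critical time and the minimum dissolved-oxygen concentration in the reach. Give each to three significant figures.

t_c ≈ 1.16 d; minimum DO ≈ 5.90 mg/L

Mixed DO = (16.8×7.40 + 2.61×2.75)/(16.8+2.61) = 131.5/19.41 = 6.775 mg/L.
Mixed L₀ = (16.8×3.86 + 2.61×151)/(19.41) = 459.0/19.41 = 23.65 mg/L.
Initial deficit D₀ = C_s − DO₀ = 8.51 − 6.775 = 1.735 mg/L.
t_c = (1/1.182) ln[(1.37/0.188)(1 − 1.735×1.182/(0.188×23.65))] = 0.8460 × ln(3.925) = 1.157 d.
D_c = (0.188/1.37) × 23.65 × e^(−0.188×1.157) = 0.1372 × 23.65 × 0.8045 = 2.611 mg/L.
Minimum DO = 8.51 − 2.611 = 5.899 mg/L.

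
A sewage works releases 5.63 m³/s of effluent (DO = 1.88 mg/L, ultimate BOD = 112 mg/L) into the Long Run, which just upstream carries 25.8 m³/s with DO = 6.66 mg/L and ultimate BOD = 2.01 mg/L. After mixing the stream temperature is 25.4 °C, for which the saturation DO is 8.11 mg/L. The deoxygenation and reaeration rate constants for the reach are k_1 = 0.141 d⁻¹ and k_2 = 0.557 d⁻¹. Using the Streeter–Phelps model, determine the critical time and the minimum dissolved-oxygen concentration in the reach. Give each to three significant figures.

t_c ≈ 2.40 d; minimum DO ≈ 4.19 mg/L

Mixed DO = (25.8×6.66 + 5.63×1.88)/(25.8+5.63) = 182.4/31.43 = 5.804 mg/L.
Mixed L₀ = (25.8×2.01 + 5.63×112)/(31.43) = 682.4/31.43 = 21.71 mg/L.
Initial deficit D₀ = C_s − DO₀ = 8.11 − 5.804 = 2.306 mg/L.
t_c = (1/0.4160) ln[(0.557/0.141)(1 − 2.306×0.4160/(0.141×21.71))] = 2.404 × ln(2.712) = 2.399 d.
D_c = (0.141/0.557) × 21.71 × e^(−0.141×2.399) = 0.2531 × 21.71 × 0.7130 = 3.919 mg/L.
Minimum DO = 8.11 − 3.919 = 4.191 mg/L.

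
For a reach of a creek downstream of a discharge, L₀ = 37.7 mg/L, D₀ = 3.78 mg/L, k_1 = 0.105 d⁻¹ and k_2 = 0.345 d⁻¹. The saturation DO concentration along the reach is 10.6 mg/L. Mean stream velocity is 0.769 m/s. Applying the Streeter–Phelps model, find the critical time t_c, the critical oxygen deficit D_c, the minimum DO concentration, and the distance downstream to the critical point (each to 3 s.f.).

t_c ≈ 3.87 d; D_c ≈ 7.64 mg/L; min DO ≈ 2.96 mg/L; x_c ≈ 257 km

At the critical point dD/dt = 0, so k_1 L₀ e^(−k_1 t) = k_2 D. Substituting D(t) from the Streeter–Phelps equation and solving for t gives
t_c = ln[(k_2/k_1)(1 − D₀(k_2−k_1)/(k_1 L₀))] / (k_2−k_1).
Here k_2−k_1 = 0.2400 d⁻¹ and 1 − D₀(k_2−k_1)/(k_1 L₀) = 1 − 3.78×0.2400/(0.105×37.7) = 0.7708, so
t_c = ln(3.286 × 0.7708) / 0.2400 = 0.9293 / 0.2400 = 3.872 d.
D_c = (k_1/k_2) L₀ e^(−k_1 t_c) = (0.105/0.345) × 37.7 × e^(−0.105×3.872) = 0.3043 × 37.7 × 0.6659 = 7.641 mg/L.
Minimum DO = C_s − D_c = 10.6 − 7.641 = 2.959 mg/L.
x_c = v t_c = 0.769 m/s × 3.872 d × 86400 s/d = 257300 m ≈ 257 km.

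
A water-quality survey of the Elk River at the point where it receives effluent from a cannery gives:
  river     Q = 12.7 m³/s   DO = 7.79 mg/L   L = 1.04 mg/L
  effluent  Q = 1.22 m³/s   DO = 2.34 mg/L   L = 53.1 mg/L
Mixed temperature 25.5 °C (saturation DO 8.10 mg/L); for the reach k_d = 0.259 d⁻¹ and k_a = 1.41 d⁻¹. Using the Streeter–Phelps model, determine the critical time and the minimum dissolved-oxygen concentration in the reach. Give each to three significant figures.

Mixed DO = (12.7×7.79 + 1.22×2.34)/(12.7+1.22) = 101.8/13.92 = 7.312 mg/L.
Mixed L₀ = (12.7×1.04 + 1.22×53.1)/(13.92) = 77.99/13.92 = 5.603 mg/L.
Initial deficit D₀ = C_s − DO₀ = 8.10 − 7.312 = 0.7877 mg/L.
t_c = (1/1.151) ln[(1.41/0.259)(1 − 0.7877×1.151/(0.259×5.603))] = 0.8688 × ln(2.043) = 0.6206 d.
D_c = (0.259/1.41) × 5.603 × e^(−0.259×0.6206) = 0.1837 × 5.603 × 0.8515 = 0.8763 mg/L.
Minimum DO = 8.10 − 0.8763 = 7.224 mg/L.

t_c ≈ 0.621 d; minimum DO ≈ 7.22 mg/L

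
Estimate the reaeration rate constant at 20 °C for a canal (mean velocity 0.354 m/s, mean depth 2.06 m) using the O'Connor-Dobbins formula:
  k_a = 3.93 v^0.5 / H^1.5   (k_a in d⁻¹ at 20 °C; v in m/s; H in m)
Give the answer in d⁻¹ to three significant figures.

k_a ≈ 0.791 d⁻¹

k_a = 3.93 × 0.354^0.5 / 2.06^1.5 = 3.93 × 0.5950 / 2.957 = 0.7908 d⁻¹.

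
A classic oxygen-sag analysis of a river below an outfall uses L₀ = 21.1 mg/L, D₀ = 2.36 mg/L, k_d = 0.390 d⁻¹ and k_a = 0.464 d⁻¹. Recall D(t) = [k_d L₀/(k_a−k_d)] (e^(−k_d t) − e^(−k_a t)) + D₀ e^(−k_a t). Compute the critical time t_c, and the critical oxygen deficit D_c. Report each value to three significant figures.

t_c ≈ 2.06 d; D_c ≈ 7.95 mg/L

t_c = [1/(k_a−k_d)] ln[(k_a/k_d)(1 − D₀(k_a−k_d)/(k_d L₀))]
= [1/(0.464−0.390)] ln[(0.464/0.390)(1 − 2.36×0.07400/(0.390×21.1))]
= (1/0.07400) ln[1.190 × 0.9788] = 13.51 × ln(1.164) = 13.51 × 0.1523 = 2.058 d.
D_c = (k_d/k_a) L₀ e^(−k_d t_c) = (0.390/0.464) × 21.1 × e^(−0.390×2.058) = 0.8405 × 21.1 × 0.4482 = 7.948 mg/L.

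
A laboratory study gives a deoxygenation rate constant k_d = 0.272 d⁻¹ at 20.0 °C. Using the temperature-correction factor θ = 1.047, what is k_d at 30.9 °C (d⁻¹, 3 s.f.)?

k_d(T₂) = k_d(T₁) · θ^(T₂−T₁) = 0.272 × 1.047^(30.9−20.0)
= 0.272 × 1.047^10.9 = 0.272 × 1.650 = 0.4487 d⁻¹.

k_d ≈ 0.449 d⁻¹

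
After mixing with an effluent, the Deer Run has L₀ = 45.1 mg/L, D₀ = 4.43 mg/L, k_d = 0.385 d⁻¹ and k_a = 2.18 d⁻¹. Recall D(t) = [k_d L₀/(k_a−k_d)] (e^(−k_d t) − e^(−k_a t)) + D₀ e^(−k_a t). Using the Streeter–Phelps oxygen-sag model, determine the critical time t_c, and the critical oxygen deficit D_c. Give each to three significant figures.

t_c = [1/(k_a−k_d)] ln[(k_a/k_d)(1 − D₀(k_a−k_d)/(k_d L₀))]
= [1/(2.18−0.385)] ln[(2.18/0.385)(1 − 4.43×1.795/(0.385×45.1))]
= (1/1.795) ln[5.662 × 0.5420] = 0.5571 × ln(3.069) = 0.5571 × 1.121 = 0.6247 d.
D_c = (k_d/k_a) L₀ e^(−k_d t_c) = (0.385/2.18) × 45.1 × e^(−0.385×0.6247) = 0.1766 × 45.1 × 0.7862 = 6.262 mg/L.

t_c ≈ 0.625 d; D_c ≈ 6.26 mg/L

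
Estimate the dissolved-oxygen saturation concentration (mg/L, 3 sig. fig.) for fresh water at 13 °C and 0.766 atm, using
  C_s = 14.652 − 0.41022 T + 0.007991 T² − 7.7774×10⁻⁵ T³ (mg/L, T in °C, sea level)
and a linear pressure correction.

At sea level: C_s = 14.652 − 0.41022×13 + 0.007991×13² − 7.7774×10⁻⁵×13³ = 10.50 mg/L.
Pressure correction: C_s' = 10.50 × 0.766 = 8.042 mg/L.

C_s ≈ 8.04 mg/L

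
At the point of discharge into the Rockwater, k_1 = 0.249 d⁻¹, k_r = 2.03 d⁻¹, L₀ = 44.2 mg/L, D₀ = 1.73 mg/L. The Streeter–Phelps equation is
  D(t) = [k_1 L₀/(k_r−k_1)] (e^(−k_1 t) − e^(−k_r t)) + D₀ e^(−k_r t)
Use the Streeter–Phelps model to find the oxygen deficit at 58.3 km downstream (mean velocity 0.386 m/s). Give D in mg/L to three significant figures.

Travel time t = x/v = 58.3 km / (0.386 m/s) = 58300 m / 0.386 m/s = 151000 s = 1.748 d.
k_1 L₀/(k_r−k_1) = 0.249×44.2/(2.03−0.249) = 11.01/1.781 = 6.180 mg/L.
e^(−k_1 t) = e^(−0.249×1.748) = 0.6471; e^(−k_r t) = e^(−2.03×1.748) = 0.02876.
D = 6.180 × (0.6471 − 0.02876) + 1.73 × 0.02876 = 3.821 + 0.04976 = 3.871 mg/L.

D ≈ 3.87 mg/L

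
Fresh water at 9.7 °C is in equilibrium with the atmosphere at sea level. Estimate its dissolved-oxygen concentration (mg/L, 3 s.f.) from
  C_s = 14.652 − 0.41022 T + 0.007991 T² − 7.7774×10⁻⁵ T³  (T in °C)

C_s = 14.652 − 0.41022×9.7 + 0.007991×9.7² − 7.7774×10⁻⁵×9.7³ = 11.35 mg/L.

C_s ≈ 11.4 mg/L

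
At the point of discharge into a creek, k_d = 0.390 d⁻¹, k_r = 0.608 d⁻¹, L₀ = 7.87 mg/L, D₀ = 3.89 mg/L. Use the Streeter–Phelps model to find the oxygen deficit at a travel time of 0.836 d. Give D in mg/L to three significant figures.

k_d L₀/(k_r−k_d) = 0.390×7.87/(0.608−0.390) = 3.069/0.2180 = 14.08 mg/L.
e^(−k_d t) = e^(−0.390×0.8360) = 0.7218; e^(−k_r t) = e^(−0.608×0.8360) = 0.6015.
D = 14.08 × (0.7218 − 0.6015) + 3.89 × 0.6015 = 1.693 + 2.340 = 4.033 mg/L.

D ≈ 4.03 mg/L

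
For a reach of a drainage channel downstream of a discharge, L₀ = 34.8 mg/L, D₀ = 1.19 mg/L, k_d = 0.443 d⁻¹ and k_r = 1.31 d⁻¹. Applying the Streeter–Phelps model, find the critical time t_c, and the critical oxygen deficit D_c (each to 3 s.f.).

t_c = [1/(k_r−k_d)] ln[(k_r/k_d)(1 − D₀(k_r−k_d)/(k_d L₀))]
= [1/(1.31−0.443)] ln[(1.31/0.443)(1 − 1.19×0.8670/(0.443×34.8))]
= (1/0.8670) ln[2.957 × 0.9331] = 1.153 × ln(2.759) = 1.153 × 1.015 = 1.171 d.
L(t_c) = L₀ e^(−k_d t_c) = 34.8 × 0.5954 = 20.72 mg/L, and at the critical point k_r D_c = k_d L, so D_c = (0.443/1.31) × 20.72 = 7.006 mg/L.

t_c ≈ 1.17 d; D_c ≈ 7.01 mg/L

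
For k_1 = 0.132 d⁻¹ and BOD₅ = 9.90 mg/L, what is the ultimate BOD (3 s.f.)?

L₀ ≈ 20.5 mg/L

BOD₅ = L₀(1 − e^(−5k_1)) ⇒ L₀ = BOD₅ / (1 − e^(−5×0.132))
= 9.90 / (1 − 0.5169) = 9.90 / 0.4831 = 20.49 mg/L.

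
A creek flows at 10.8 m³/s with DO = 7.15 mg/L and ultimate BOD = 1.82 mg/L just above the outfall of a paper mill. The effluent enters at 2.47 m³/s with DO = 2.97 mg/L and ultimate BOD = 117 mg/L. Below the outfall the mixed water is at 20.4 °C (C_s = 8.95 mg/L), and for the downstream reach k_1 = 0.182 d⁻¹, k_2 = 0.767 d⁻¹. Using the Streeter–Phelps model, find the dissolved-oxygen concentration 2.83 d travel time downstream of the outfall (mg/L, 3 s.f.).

Mixed DO = (10.8×7.15 + 2.47×2.97)/(10.8+2.47) = 84.56/13.27 = 6.372 mg/L.
Mixed L₀ = (10.8×1.82 + 2.47×117)/(13.27) = 308.6/13.27 = 23.26 mg/L.
Initial deficit D₀ = C_s − DO₀ = 8.95 − 6.372 = 2.578 mg/L.
D(2.83) = [0.182×23.26/(0.767−0.182)](e^(−0.182×2.83) − e^(−0.767×2.83)) + 2.578 e^(−0.767×2.83)
= 7.236 × (0.5975 − 0.1141) + 2.578 × 0.1141 = 3.792 mg/L.
DO = 8.95 − 3.792 = 5.158 mg/L.

DO ≈ 5.16 mg/L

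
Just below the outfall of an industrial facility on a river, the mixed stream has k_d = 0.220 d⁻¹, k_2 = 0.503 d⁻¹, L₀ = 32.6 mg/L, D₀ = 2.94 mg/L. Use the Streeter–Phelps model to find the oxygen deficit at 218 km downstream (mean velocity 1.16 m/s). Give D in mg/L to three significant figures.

D ≈ 8.20 mg/L

Travel time t = x/v = 218 km / (1.16 m/s) = 218000 m / 1.16 m/s = 187900 s = 2.175 d.
k_d L₀/(k_2−k_d) = 0.220×32.6/(0.503−0.220) = 7.172/0.2830 = 25.34 mg/L.
e^(−k_d t) = e^(−0.220×2.175) = 0.6197; e^(−k_2 t) = e^(−0.503×2.175) = 0.3348.
D = 25.34 × (0.6197 − 0.3348) + 2.94 × 0.3348 = 7.219 + 0.9844 = 8.203 mg/L.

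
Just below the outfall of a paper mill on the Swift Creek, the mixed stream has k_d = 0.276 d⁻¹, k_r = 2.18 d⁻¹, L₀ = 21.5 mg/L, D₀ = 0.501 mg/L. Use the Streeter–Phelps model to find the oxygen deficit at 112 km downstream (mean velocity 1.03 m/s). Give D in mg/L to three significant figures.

Travel time t = x/v = 112 km / (1.03 m/s) = 112000 m / 1.03 m/s = 108700 s = 1.259 d.
k_d L₀/(k_r−k_d) = 0.276×21.5/(2.18−0.276) = 5.934/1.904 = 3.117 mg/L.
e^(−k_d t) = e^(−0.276×1.259) = 0.7066; e^(−k_r t) = e^(−2.18×1.259) = 0.06434.
D = 3.117 × (0.7066 − 0.06434) + 0.501 × 0.06434 = 2.002 + 0.03223 = 2.034 mg/L.

D ≈ 2.03 mg/L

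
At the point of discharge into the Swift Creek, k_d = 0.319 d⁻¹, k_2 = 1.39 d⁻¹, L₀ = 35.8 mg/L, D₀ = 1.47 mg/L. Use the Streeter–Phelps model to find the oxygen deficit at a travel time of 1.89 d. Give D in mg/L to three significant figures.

D ≈ 5.17 mg/L

k_d L₀/(k_2−k_d) = 0.319×35.8/(1.39−0.319) = 11.42/1.071 = 10.66 mg/L.
e^(−k_d t) = e^(−0.319×1.890) = 0.5472; e^(−k_2 t) = e^(−1.39×1.890) = 0.07229.
D = 10.66 × (0.5472 − 0.07229) + 1.47 × 0.07229 = 5.064 + 0.1063 = 5.170 mg/L.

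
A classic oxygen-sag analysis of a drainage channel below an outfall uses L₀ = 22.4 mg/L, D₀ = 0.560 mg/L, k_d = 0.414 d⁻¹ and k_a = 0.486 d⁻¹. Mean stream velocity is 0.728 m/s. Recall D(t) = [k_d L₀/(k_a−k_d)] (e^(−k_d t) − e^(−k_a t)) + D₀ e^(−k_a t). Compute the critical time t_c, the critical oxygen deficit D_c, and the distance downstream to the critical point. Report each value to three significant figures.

At the critical point dD/dt = 0, so k_d L₀ e^(−k_d t) = k_a D. Substituting D(t) from the Streeter–Phelps equation and solving for t gives
t_c = ln[(k_a/k_d)(1 − D₀(k_a−k_d)/(k_d L₀))] / (k_a−k_d).
Here k_a−k_d = 0.07200 d⁻¹ and 1 − D₀(k_a−k_d)/(k_d L₀) = 1 − 0.560×0.07200/(0.414×22.4) = 0.9957, so
t_c = ln(1.174 × 0.9957) / 0.07200 = 0.1560 / 0.07200 = 2.166 d.
D_c = (k_d/k_a) L₀ e^(−k_d t_c) = (0.414/0.486) × 22.4 × e^(−0.414×2.166) = 0.8519 × 22.4 × 0.4078 = 7.782 mg/L.
x_c = v t_c = 0.728 m/s × 2.166 d × 86400 s/d = 136300 m ≈ 136 km.

t_c ≈ 2.17 d; D_c ≈ 7.78 mg/L; x_c ≈ 136 km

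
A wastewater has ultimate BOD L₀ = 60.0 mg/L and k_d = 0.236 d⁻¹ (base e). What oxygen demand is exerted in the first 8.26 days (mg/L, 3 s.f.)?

y_t = L₀(1 − e^(−k_d t)) = 60.0 × (1 − e^(−0.236×8.26))
= 60.0 × (1 − 0.1424) = 60.0 × 0.8576 = 51.46 mg/L.

y ≈ 51.5 mg/L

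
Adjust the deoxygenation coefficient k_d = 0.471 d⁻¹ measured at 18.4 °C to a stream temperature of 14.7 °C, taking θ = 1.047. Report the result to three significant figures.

k_d ≈ 0.397 d⁻¹

k_d(T₂) = k_d(T₁) · θ^(T₂−T₁) = 0.471 × 1.047^(14.7−18.4)
= 0.471 × 1.047^-3.70 = 0.471 × 0.8437 = 0.3974 d⁻¹.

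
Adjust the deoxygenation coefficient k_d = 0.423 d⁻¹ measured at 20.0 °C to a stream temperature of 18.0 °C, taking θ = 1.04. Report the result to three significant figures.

k_d(T₂) = k_d(T₁) · θ^(T₂−T₁) = 0.423 × 1.04^(18.0−20.0)
= 0.423 × 1.04^-2.00 = 0.423 × 0.9246 = 0.3911 d⁻¹.

k_d ≈ 0.391 d⁻¹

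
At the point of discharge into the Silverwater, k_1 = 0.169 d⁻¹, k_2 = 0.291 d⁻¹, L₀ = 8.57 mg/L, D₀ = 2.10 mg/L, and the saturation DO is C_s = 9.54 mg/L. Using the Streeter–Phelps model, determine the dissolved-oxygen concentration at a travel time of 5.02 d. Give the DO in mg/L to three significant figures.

DO ≈ 6.73 mg/L

k_1 L₀/(k_2−k_1) = 0.169×8.57/(0.291−0.169) = 1.448/0.1220 = 11.87 mg/L.
e^(−k_1 t) = e^(−0.169×5.020) = 0.4281; e^(−k_2 t) = e^(−0.291×5.020) = 0.2320.
D = 11.87 × (0.4281 − 0.2320) + 2.10 × 0.2320 = 2.328 + 0.4873 = 2.815 mg/L.
DO = C_s − D = 9.54 − 2.815 = 6.725 mg/L.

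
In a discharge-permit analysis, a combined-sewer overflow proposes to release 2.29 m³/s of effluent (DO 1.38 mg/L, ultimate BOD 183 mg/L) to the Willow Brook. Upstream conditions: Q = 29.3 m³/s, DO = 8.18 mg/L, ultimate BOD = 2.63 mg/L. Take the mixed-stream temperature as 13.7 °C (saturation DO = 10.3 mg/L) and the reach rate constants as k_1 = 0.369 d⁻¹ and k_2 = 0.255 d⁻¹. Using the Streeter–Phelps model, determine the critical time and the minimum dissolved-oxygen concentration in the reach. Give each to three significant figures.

t_c ≈ 2.80 d; minimum DO ≈ 2.22 mg/L

Mixed DO = (29.3×8.18 + 2.29×1.38)/(29.3+2.29) = 242.8/31.59 = 7.687 mg/L.
Mixed L₀ = (29.3×2.63 + 2.29×183)/(31.59) = 496.1/31.59 = 15.71 mg/L.
Initial deficit D₀ = C_s − DO₀ = 10.3 − 7.687 = 2.613 mg/L.
t_c = (1/-0.1140) ln[(0.255/0.369)(1 − 2.613×-0.1140/(0.369×15.71))] = -8.772 × ln(0.7266) = 2.802 d.
D_c = (0.369/0.255) × 15.71 × e^(−0.369×2.802) = 1.447 × 15.71 × 0.3556 = 8.082 mg/L.
Minimum DO = 10.3 − 8.082 = 2.218 mg/L.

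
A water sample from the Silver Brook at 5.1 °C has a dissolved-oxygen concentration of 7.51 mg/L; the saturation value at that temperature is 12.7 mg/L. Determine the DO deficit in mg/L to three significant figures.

D = C_s − C = 12.7 − 7.51 = 5.19 mg/L.

D ≈ 5.19 mg/L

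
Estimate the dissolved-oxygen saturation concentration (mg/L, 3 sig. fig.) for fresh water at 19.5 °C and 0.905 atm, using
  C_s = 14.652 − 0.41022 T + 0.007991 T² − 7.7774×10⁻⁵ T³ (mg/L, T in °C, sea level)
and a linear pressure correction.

At sea level: C_s = 14.652 − 0.41022×19.5 + 0.007991×19.5² − 7.7774×10⁻⁵×19.5³ = 9.115 mg/L.
Pressure correction: C_s' = 9.115 × 0.905 = 8.249 mg/L.

C_s ≈ 8.25 mg/L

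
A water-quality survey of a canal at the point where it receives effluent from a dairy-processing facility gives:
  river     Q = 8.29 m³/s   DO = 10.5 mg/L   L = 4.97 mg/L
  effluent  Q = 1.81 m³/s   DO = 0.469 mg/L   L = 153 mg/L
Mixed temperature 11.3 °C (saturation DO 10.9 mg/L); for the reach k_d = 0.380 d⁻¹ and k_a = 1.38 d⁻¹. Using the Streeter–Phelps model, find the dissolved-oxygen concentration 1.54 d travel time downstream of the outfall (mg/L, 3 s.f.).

Mixed DO = (8.29×10.5 + 1.81×0.469)/(8.29+1.81) = 87.89/10.10 = 8.702 mg/L.
Mixed L₀ = (8.29×4.97 + 1.81×153)/(10.10) = 318.1/10.10 = 31.50 mg/L.
Initial deficit D₀ = C_s − DO₀ = 10.9 − 8.702 = 2.198 mg/L.
D(1.54) = [0.380×31.50/(1.38−0.380)](e^(−0.380×1.54) − e^(−1.38×1.54)) + 2.198 e^(−1.38×1.54)
= 11.97 × (0.5570 − 0.1194) + 2.198 × 0.1194 = 5.500 mg/L.
DO = 10.9 − 5.500 = 5.400 mg/L.

DO ≈ 5.40 mg/L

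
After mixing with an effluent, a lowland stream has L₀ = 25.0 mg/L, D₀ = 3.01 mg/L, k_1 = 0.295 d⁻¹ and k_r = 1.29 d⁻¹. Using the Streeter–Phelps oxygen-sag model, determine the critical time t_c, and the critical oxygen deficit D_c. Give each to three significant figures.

t_c ≈ 0.959 d; D_c ≈ 4.31 mg/L

t_c = [1/(k_r−k_1)] ln[(k_r/k_1)(1 − D₀(k_r−k_1)/(k_1 L₀))]
= [1/(1.29−0.295)] ln[(1.29/0.295)(1 − 3.01×0.9950/(0.295×25.0))]
= (1/0.9950) ln[4.373 × 0.5939] = 1.005 × ln(2.597) = 1.005 × 0.9544 = 0.9592 d.
D_c = (k_1/k_r) L₀ e^(−k_1 t_c) = (0.295/1.29) × 25.0 × e^(−0.295×0.9592) = 0.2287 × 25.0 × 0.7536 = 4.308 mg/L.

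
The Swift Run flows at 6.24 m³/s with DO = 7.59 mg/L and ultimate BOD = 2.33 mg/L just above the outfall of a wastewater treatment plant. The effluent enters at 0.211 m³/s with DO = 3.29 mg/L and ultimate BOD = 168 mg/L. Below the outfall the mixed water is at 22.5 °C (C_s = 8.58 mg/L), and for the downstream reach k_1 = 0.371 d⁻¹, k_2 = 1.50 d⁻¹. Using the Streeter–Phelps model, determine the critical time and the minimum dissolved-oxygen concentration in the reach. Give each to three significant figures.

Mixed DO = (6.24×7.59 + 0.211×3.29)/(6.24+0.211) = 48.06/6.451 = 7.449 mg/L.
Mixed L₀ = (6.24×2.33 + 0.211×168)/(6.451) = 49.99/6.451 = 7.749 mg/L.
Initial deficit D₀ = C_s − DO₀ = 8.58 − 7.449 = 1.131 mg/L.
t_c = (1/1.129) ln[(1.50/0.371)(1 − 1.131×1.129/(0.371×7.749))] = 0.8857 × ln(2.248) = 0.7174 d.
D_c = (0.371/1.50) × 7.749 × e^(−0.371×0.7174) = 0.2473 × 7.749 × 0.7663 = 1.469 mg/L.
Minimum DO = 8.58 − 1.469 = 7.111 mg/L.

t_c ≈ 0.717 d; minimum DO ≈ 7.11 mg/L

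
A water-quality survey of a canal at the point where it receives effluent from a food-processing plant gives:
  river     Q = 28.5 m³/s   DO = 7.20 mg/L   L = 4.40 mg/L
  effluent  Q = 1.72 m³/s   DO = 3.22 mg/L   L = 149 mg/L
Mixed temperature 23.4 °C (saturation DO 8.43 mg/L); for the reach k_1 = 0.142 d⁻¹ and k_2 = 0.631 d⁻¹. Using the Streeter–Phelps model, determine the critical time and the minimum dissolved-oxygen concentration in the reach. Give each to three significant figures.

Mixed DO = (28.5×7.20 + 1.72×3.22)/(28.5+1.72) = 210.7/30.22 = 6.973 mg/L.
Mixed L₀ = (28.5×4.40 + 1.72×149)/(30.22) = 381.7/30.22 = 12.63 mg/L.
Initial deficit D₀ = C_s − DO₀ = 8.43 − 6.973 = 1.457 mg/L.
t_c = (1/0.4890) ln[(0.631/0.142)(1 − 1.457×0.4890/(0.142×12.63))] = 2.045 × ln(2.679) = 2.015 d.
D_c = (0.142/0.631) × 12.63 × e^(−0.142×2.015) = 0.2250 × 12.63 × 0.7511 = 2.135 mg/L.
Minimum DO = 8.43 − 2.135 = 6.295 mg/L.

t_c ≈ 2.02 d; minimum DO ≈ 6.30 mg/L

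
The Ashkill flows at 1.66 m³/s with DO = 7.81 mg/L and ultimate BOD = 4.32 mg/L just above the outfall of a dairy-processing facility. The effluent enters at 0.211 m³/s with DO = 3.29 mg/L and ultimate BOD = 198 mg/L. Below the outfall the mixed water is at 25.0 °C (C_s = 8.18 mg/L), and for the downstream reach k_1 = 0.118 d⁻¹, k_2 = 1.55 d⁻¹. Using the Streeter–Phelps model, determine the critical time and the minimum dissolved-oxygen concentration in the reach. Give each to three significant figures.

t_c ≈ 1.43 d; minimum DO ≈ 6.50 mg/L

Mixed DO = (1.66×7.81 + 0.211×3.29)/(1.66+0.211) = 13.66/1.871 = 7.300 mg/L.
Mixed L₀ = (1.66×4.32 + 0.211×198)/(1.871) = 48.95/1.871 = 26.16 mg/L.
Initial deficit D₀ = C_s − DO₀ = 8.18 − 7.300 = 0.8797 mg/L.
t_c = (1/1.432) ln[(1.55/0.118)(1 − 0.8797×1.432/(0.118×26.16))] = 0.6983 × ln(7.775) = 1.432 d.
D_c = (0.118/1.55) × 26.16 × e^(−0.118×1.432) = 0.07613 × 26.16 × 0.8445 = 1.682 mg/L.
Minimum DO = 8.18 − 1.682 = 6.498 mg/L.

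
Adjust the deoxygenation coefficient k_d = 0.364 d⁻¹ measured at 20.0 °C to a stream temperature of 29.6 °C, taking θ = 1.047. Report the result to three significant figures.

k_d(T₂) = k_d(T₁) · θ^(T₂−T₁) = 0.364 × 1.047^(29.6−20.0)
= 0.364 × 1.047^9.60 = 0.364 × 1.554 = 0.5657 d⁻¹.

k_d ≈ 0.566 d⁻¹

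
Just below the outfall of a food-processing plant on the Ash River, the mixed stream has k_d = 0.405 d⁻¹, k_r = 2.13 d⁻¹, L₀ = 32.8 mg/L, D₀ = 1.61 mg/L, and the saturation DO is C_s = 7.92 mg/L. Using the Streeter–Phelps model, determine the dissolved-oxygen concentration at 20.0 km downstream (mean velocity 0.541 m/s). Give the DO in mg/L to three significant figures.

Travel time t = x/v = 20.0 km / (0.541 m/s) = 20000 m / 0.541 m/s = 36970 s = 0.4279 d.
k_d L₀/(k_r−k_d) = 0.405×32.8/(2.13−0.405) = 13.28/1.725 = 7.701 mg/L.
e^(−k_d t) = e^(−0.405×0.4279) = 0.8409; e^(−k_r t) = e^(−2.13×0.4279) = 0.4020.
D = 7.701 × (0.8409 − 0.4020) + 1.61 × 0.4020 = 3.380 + 0.6472 = 4.027 mg/L.
DO = C_s − D = 7.92 − 4.027 = 3.893 mg/L.

DO ≈ 3.89 mg/L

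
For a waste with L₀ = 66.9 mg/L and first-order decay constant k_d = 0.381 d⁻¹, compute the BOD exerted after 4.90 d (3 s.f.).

y ≈ 56.6 mg/L

y_t = L₀(1 − e^(−k_d t)) = 66.9 × (1 − e^(−0.381×4.90))
= 66.9 × (1 − 0.1546) = 66.9 × 0.8454 = 56.56 mg/L.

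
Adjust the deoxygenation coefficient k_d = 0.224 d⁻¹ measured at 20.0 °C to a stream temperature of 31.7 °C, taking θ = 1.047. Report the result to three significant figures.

k_d(T₂) = k_d(T₁) · θ^(T₂−T₁) = 0.224 × 1.047^(31.7−20.0)
= 0.224 × 1.047^11.7 = 0.224 × 1.711 = 0.3834 d⁻¹.

k_d ≈ 0.383 d⁻¹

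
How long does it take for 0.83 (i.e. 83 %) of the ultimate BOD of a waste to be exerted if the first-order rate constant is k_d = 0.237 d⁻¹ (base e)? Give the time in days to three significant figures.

t ≈ 7.48 d

y/L₀ = 1 − e^(−k_d t) = 0.83 ⇒ e^(−k_d t) = 0.170
t = −ln(0.170) / 0.237 = 1.772 / 0.237 = 7.477 d.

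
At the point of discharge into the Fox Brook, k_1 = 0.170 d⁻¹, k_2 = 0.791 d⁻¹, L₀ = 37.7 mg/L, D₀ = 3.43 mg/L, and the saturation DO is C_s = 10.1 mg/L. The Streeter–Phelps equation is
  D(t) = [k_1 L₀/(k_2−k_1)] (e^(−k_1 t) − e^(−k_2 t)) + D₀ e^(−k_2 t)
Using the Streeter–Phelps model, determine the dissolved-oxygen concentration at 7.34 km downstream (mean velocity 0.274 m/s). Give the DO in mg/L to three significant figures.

Travel time t = x/v = 7.34 km / (0.274 m/s) = 7340 m / 0.274 m/s = 26790 s = 0.3101 d.
k_1 L₀/(k_2−k_1) = 0.170×37.7/(0.791−0.170) = 6.409/0.6210 = 10.32 mg/L.
e^(−k_1 t) = e^(−0.170×0.3101) = 0.9487; e^(−k_2 t) = e^(−0.791×0.3101) = 0.7825.
D = 10.32 × (0.9487 − 0.7825) + 3.43 × 0.7825 = 1.715 + 2.684 = 4.399 mg/L.
DO = C_s − D = 10.1 − 4.399 = 5.701 mg/L.

DO ≈ 5.70 mg/L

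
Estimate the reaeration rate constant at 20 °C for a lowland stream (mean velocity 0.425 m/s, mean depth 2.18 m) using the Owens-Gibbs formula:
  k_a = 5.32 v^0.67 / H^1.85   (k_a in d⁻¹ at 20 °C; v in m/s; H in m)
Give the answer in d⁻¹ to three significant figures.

k_a ≈ 0.709 d⁻¹

k_a = 5.32 × 0.425^0.67 / 2.18^1.85 = 5.32 × 0.5637 / 4.228 = 0.7092 d⁻¹.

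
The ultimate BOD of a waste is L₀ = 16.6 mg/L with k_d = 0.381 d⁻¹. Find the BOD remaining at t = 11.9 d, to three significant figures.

L_t = L₀ e^(−k_d t) = 16.6 × e^(−0.381×11.9) = 16.6 × 0.01074 = 0.1783 mg/L.

L ≈ 0.178 mg/L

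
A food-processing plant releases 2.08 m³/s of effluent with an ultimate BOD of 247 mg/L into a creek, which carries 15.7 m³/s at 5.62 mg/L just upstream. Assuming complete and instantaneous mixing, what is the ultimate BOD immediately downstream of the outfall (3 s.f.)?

Flow-weighted mixing: C = (Q_r C_r + Q_w C_w)/(Q_r + Q_w)
= (15.7×5.62 + 2.08×247)/(15.7 + 2.08) = 602.0/17.78 = 33.86 mg/L.

33.9 mg/L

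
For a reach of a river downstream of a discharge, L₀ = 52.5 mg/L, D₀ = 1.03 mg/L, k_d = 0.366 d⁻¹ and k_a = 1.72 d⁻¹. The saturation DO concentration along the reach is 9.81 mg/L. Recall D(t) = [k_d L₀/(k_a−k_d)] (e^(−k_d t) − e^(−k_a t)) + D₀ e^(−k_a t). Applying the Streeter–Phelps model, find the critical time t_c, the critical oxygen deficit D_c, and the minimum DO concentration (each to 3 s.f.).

t_c ≈ 1.09 d; D_c ≈ 7.50 mg/L; min DO ≈ 2.31 mg/L

t_c = [1/(k_a−k_d)] ln[(k_a/k_d)(1 − D₀(k_a−k_d)/(k_d L₀))]
= [1/(1.72−0.366)] ln[(1.72/0.366)(1 − 1.03×1.354/(0.366×52.5))]
= (1/1.354) ln[4.699 × 0.9274] = 0.7386 × ln(4.358) = 0.7386 × 1.472 = 1.087 d.
L(t_c) = L₀ e^(−k_d t_c) = 52.5 × 0.6717 = 35.26 mg/L, and at the critical point k_a D_c = k_d L, so D_c = (0.366/1.72) × 35.26 = 7.504 mg/L.
Minimum DO = C_s − D_c = 9.81 − 7.504 = 2.306 mg/L.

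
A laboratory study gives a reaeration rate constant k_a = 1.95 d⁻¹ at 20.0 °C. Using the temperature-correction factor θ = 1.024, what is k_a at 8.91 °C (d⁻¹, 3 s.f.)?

k_a(T₂) = k_a(T₁) · θ^(T₂−T₁) = 1.95 × 1.024^(8.91−20.0)
= 1.95 × 1.024^-11.1 = 1.95 × 0.7687 = 1.499 d⁻¹.

k_a ≈ 1.50 d⁻¹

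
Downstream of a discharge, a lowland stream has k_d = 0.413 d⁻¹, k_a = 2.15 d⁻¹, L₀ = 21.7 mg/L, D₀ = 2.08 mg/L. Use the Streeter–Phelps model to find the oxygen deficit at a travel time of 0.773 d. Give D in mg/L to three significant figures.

k_d L₀/(k_a−k_d) = 0.413×21.7/(2.15−0.413) = 8.962/1.737 = 5.160 mg/L.
e^(−k_d t) = e^(−0.413×0.7730) = 0.7267; e^(−k_a t) = e^(−2.15×0.7730) = 0.1898.
D = 5.160 × (0.7267 − 0.1898) + 2.08 × 0.1898 = 2.770 + 0.3947 = 3.165 mg/L.

D ≈ 3.17 mg/L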